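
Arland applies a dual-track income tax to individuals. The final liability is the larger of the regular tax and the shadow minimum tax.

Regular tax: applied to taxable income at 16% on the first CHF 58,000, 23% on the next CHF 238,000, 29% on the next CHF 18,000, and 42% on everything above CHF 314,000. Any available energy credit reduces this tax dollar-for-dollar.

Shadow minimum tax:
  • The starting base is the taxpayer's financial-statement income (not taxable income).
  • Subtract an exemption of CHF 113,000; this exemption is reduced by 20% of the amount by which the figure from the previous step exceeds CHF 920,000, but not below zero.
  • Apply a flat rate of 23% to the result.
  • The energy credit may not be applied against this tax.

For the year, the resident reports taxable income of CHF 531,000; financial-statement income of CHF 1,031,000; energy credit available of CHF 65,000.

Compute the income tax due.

Shadow minimum tax:
  Base (financial-statement income): CHF 1,031,000
  Exemption: CHF 113,000 − 20% × (CHF 1,031,000 − CHF 920,000) = CHF 113,000 − CHF 22,200 = CHF 90,800
  Base: CHF 1,031,000 − CHF 90,800 = CHF 940,200
  CHF 940,200 × 23% = CHF 216,246

Regular tax:
  CHF 58,000 × 16% = CHF 9,280
  CHF 238,000 × 23% = CHF 54,740
  CHF 18,000 × 29% = CHF 5,220
  CHF 217,000 × 42% = CHF 91,140
  → CHF 160,380
  Less energy credit CHF 65,000 → CHF 95,380

CHF 216,246 > CHF 95,380, so the shadow minimum tax is the binding amount.

CHF 216,246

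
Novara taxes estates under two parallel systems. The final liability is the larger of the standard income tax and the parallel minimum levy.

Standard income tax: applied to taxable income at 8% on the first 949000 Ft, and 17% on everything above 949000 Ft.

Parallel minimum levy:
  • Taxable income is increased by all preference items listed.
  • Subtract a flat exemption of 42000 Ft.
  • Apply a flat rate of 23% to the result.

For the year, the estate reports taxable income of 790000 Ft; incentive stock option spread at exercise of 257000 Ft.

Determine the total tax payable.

Parallel minimum levy:
  Adjusted income: 790000 Ft + 257000 Ft = 1047000 Ft
  Less exemption 42000 Ft → base 1005000 Ft
  1005000 Ft × 23% = 231150 Ft

Standard income tax:
  790000 Ft × 8% = 63200 Ft

231150 Ft > 63200 Ft, so the parallel minimum levy is the binding amount.

231150 Ft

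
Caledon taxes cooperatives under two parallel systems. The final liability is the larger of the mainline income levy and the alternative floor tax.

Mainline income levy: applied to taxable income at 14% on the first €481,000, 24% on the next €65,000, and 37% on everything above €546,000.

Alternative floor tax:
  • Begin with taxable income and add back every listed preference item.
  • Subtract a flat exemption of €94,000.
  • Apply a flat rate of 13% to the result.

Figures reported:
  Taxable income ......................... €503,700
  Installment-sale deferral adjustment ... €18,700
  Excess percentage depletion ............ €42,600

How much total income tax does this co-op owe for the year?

€72,788

Mainline income levy:
  €481,000 × 14% = €67,340
  €22,700 × 24% = €5,448
  → €72,788

Alternative floor tax:
  Adjusted income: €503,700 + €18,700 + €42,600 = €565,000
  Less exemption €94,000 → base €471,000
  €471,000 × 13% = €61,230

€72,788 > €61,230, so the mainline income levy governs.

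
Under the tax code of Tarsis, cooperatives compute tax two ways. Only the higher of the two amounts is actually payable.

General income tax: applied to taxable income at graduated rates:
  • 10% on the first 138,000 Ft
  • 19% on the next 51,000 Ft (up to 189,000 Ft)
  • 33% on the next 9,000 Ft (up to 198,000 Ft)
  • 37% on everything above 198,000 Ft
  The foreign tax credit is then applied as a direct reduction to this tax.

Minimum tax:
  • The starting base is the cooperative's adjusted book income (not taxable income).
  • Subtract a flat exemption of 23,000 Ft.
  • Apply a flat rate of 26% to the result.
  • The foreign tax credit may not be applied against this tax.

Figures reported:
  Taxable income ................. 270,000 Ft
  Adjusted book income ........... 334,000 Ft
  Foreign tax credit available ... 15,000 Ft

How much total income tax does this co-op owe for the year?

80,860 Ft

Minimum tax:
  Base (adjusted book income): 334,000 Ft
  Less exemption 23,000 Ft → base 311,000 Ft
  311,000 Ft × 26% = 80,860 Ft

General income tax:
  138,000 Ft × 10% = 13,800 Ft
  51,000 Ft × 19% = 9,690 Ft
  9,000 Ft × 33% = 2,970 Ft
  72,000 Ft × 37% = 26,640 Ft
  → 53,100 Ft
  Less foreign tax credit 15,000 Ft → 38,100 Ft

80,860 Ft > 38,100 Ft, so the minimum tax is the binding amount.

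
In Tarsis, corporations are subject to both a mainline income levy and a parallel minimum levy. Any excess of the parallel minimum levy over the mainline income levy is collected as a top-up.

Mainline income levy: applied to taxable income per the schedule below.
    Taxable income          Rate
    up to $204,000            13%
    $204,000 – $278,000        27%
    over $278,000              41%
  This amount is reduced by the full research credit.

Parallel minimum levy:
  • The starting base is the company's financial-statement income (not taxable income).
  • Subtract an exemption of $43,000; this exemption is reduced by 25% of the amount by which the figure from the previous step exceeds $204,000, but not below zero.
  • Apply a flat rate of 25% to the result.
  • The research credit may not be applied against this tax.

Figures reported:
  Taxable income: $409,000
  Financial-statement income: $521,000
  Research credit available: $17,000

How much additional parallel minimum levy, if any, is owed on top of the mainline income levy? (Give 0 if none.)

Mainline income levy:
  $204,000 × 13% = $26,520
  $74,000 × 27% = $19,980
  $131,000 × 41% = $53,710
  → $100,210
  Less research credit $17,000 → $83,210

Parallel minimum levy:
  Base (financial-statement income): $521,000
  Exemption: 25% × ($521,000 − $204,000) = $79,250 ≥ $43,000, so the exemption is fully phased out
  Base: $521,000 − $0 = $521,000
  $521,000 × 25% = $130,250

Excess of parallel minimum levy over mainline income levy: $130,250 − $83,210 = $47,040.

$47,040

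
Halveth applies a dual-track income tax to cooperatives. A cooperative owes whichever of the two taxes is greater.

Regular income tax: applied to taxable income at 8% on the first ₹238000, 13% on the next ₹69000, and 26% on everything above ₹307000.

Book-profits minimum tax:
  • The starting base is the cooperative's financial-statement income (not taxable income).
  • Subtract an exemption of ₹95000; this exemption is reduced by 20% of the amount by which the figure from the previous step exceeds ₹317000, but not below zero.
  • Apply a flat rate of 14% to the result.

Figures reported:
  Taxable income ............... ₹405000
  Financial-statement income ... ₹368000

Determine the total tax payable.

₹53490

Book-profits minimum tax:
  Base (financial-statement income): ₹368000
  Exemption: ₹95000 − 20% × (₹368000 − ₹317000) = ₹95000 − ₹10200 = ₹84800
  Base: ₹368000 − ₹84800 = ₹283200
  ₹283200 × 14% = ₹39648

Regular income tax:
  ₹238000 × 8% = ₹19040
  ₹69000 × 13% = ₹8970
  ₹98000 × 26% = ₹25480
  → ₹53490

₹53490 > ₹39648, so the regular income tax governs.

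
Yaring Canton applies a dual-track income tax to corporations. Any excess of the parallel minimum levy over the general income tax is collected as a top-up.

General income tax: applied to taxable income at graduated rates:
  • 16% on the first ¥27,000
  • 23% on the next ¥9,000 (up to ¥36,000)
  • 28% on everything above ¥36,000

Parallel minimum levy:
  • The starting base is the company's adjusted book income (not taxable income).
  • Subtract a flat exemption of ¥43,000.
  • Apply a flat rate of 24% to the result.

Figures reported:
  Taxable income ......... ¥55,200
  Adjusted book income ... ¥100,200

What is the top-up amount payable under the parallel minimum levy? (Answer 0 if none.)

¥1,962

General income tax:
  ¥27,000 × 16% = ¥4,320
  ¥9,000 × 23% = ¥2,070
  ¥19,200 × 28% = ¥5,376
  → ¥11,766

Parallel minimum levy:
  Base (adjusted book income): ¥100,200
  Less exemption ¥43,000 → base ¥57,200
  ¥57,200 × 24% = ¥13,728

Excess of parallel minimum levy over general income tax: ¥13,728 − ¥11,766 = ¥1,962.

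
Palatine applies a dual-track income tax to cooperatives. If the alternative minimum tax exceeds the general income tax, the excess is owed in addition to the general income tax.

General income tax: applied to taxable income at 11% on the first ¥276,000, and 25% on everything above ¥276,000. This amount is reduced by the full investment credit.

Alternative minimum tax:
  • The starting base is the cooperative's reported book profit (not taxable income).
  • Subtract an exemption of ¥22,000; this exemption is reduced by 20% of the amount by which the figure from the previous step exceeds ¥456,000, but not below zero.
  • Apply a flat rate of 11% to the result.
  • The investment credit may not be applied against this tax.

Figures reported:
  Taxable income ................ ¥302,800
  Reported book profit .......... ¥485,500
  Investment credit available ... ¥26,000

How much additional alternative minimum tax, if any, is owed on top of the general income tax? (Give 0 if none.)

¥40,574

General income tax:
  ¥276,000 × 11% = ¥30,360
  ¥26,800 × 25% = ¥6,700
  → ¥37,060
  Less investment credit ¥26,000 → ¥11,060

Alternative minimum tax:
  Base (reported book profit): ¥485,500
  Exemption: ¥22,000 − 20% × (¥485,500 − ¥456,000) = ¥22,000 − ¥5,900 = ¥16,100
  Base: ¥485,500 − ¥16,100 = ¥469,400
  ¥469,400 × 11% = ¥51,634

Excess of alternative minimum tax over general income tax: ¥51,634 − ¥11,060 = ¥40,574.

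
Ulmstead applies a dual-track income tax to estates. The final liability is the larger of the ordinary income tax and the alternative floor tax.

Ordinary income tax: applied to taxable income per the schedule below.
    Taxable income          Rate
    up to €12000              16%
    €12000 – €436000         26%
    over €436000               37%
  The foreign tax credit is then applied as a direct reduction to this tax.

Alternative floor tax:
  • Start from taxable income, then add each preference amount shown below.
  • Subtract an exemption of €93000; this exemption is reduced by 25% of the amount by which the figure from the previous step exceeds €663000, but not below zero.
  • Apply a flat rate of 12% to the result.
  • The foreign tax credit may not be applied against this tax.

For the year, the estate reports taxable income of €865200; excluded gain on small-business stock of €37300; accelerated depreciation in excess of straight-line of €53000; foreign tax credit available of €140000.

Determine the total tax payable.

€130964

Alternative floor tax:
  Adjusted income: €865200 + €37300 + €53000 = €955500
  Exemption: €93000 − 25% × (€955500 − €663000) = €93000 − €73125 = €19875
  Base: €955500 − €19875 = €935625
  €935625 × 12% = €112275

Ordinary income tax:
  €12000 × 16% = €1920
  €424000 × 26% = €110240
  €429200 × 37% = €158804
  → €270964
  Less foreign tax credit €140000 → €130964

€130964 > €112275, so the ordinary income tax governs.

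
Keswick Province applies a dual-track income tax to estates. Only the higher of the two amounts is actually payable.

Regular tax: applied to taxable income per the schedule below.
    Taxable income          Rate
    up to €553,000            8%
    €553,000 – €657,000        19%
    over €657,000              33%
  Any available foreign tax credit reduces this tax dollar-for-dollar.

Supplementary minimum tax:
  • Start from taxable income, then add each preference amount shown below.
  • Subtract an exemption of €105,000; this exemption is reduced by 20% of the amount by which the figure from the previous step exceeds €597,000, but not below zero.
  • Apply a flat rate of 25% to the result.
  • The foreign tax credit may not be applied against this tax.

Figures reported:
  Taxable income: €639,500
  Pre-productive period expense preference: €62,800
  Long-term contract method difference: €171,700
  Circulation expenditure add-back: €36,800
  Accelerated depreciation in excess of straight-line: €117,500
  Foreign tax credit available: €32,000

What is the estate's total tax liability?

€252,390

Regular tax:
  €553,000 × 8% = €44,240
  €86,500 × 19% = €16,435
  → €60,675
  Less foreign tax credit €32,000 → €28,675

Supplementary minimum tax:
  Adjusted income: €639,500 + €62,800 + €171,700 + €36,800 + €117,500 = €1,028,300
  Exemption: €105,000 − 20% × (€1,028,300 − €597,000) = €105,000 − €86,260 = €18,740
  Base: €1,028,300 − €18,740 = €1,009,560
  €1,009,560 × 25% = €252,390

€252,390 > €28,675, so the supplementary minimum tax is the binding amount.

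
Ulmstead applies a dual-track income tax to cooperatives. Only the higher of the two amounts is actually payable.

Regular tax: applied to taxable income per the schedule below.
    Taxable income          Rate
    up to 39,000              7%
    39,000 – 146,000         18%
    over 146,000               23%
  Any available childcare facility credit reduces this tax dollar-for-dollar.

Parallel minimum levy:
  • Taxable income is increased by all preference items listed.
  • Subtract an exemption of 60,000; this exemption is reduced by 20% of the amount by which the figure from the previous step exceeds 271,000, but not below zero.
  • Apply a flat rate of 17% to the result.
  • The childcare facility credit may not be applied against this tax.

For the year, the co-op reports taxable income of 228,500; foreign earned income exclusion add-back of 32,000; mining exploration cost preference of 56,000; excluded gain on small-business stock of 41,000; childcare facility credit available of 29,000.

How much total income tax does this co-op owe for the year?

53,516

Regular tax:
  39,000 × 7% = 2,730
  107,000 × 18% = 19,260
  82,500 × 23% = 18,975
  → 40,965
  Less childcare facility credit 29,000 → 11,965

Parallel minimum levy:
  Adjusted income: 228,500 + 32,000 + 56,000 + 41,000 = 357,500
  Exemption: 60,000 − 20% × (357,500 − 271,000) = 60,000 − 17,300 = 42,700
  Base: 357,500 − 42,700 = 314,800
  314,800 × 17% = 53,516

53,516 > 11,965, so the parallel minimum levy is the binding amount.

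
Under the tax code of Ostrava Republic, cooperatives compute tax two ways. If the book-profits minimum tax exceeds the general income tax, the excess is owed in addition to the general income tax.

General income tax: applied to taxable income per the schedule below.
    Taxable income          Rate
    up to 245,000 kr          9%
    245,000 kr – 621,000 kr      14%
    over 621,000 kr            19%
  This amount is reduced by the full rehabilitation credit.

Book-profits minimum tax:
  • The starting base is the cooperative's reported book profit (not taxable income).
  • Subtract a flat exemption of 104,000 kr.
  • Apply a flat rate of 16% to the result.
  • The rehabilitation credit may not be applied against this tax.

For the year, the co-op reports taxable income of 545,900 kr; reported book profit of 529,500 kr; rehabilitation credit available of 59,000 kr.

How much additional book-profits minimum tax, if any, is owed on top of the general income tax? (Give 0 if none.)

62,904 kr

General income tax:
  245,000 kr × 9% = 22,050 kr
  300,900 kr × 14% = 42,126 kr
  → 64,176 kr
  Less rehabilitation credit 59,000 kr → 5,176 kr

Book-profits minimum tax:
  Base (reported book profit): 529,500 kr
  Less exemption 104,000 kr → base 425,500 kr
  425,500 kr × 16% = 68,080 kr

Excess of book-profits minimum tax over general income tax: 68,080 kr − 5,176 kr = 62,904 kr.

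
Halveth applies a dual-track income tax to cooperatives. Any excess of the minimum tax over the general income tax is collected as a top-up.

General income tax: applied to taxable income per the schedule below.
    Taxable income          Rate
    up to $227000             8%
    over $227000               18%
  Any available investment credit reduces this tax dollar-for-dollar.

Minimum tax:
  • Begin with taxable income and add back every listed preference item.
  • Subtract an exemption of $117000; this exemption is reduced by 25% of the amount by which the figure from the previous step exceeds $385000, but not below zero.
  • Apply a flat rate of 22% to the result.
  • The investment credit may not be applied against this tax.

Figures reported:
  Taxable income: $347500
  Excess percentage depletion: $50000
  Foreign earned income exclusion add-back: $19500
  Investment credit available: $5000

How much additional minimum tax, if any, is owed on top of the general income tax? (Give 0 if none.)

General income tax:
  $227000 × 8% = $18160
  $120500 × 18% = $21690
  → $39850
  Less investment credit $5000 → $34850

Minimum tax:
  Adjusted income: $347500 + $50000 + $19500 = $417000
  Exemption: $117000 − 25% × ($417000 − $385000) = $117000 − $8000 = $109000
  Base: $417000 − $109000 = $308000
  $308000 × 22% = $67760

Excess of minimum tax over general income tax: $67760 − $34850 = $32910.

$32910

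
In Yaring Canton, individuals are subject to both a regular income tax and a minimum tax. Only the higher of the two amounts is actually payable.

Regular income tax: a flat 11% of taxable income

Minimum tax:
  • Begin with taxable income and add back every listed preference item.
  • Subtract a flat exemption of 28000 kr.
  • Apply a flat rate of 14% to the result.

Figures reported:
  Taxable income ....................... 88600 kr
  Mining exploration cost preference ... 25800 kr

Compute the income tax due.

Minimum tax:
  Adjusted income: 88600 kr + 25800 kr = 114400 kr
  Less exemption 28000 kr → base 86400 kr
  86400 kr × 14% = 12096 kr

Regular income tax:
  88600 kr × 11% = 9746 kr

12096 kr > 9746 kr, so the minimum tax is the binding amount.

12096 kr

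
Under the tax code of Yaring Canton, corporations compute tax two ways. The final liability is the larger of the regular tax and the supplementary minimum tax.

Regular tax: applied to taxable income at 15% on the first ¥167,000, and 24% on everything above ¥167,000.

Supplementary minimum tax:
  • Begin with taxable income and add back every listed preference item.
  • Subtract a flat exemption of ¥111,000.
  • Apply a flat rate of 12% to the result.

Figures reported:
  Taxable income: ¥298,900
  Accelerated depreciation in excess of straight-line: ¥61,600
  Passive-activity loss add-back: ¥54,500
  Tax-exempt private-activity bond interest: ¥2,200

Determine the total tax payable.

Regular tax:
  ¥167,000 × 15% = ¥25,050
  ¥131,900 × 24% = ¥31,656
  → ¥56,706

Supplementary minimum tax:
  Adjusted income: ¥298,900 + ¥61,600 + ¥54,500 + ¥2,200 = ¥417,200
  Less exemption ¥111,000 → base ¥306,200
  ¥306,200 × 12% = ¥36,744

¥56,706 > ¥36,744, so the regular tax governs.

¥56,706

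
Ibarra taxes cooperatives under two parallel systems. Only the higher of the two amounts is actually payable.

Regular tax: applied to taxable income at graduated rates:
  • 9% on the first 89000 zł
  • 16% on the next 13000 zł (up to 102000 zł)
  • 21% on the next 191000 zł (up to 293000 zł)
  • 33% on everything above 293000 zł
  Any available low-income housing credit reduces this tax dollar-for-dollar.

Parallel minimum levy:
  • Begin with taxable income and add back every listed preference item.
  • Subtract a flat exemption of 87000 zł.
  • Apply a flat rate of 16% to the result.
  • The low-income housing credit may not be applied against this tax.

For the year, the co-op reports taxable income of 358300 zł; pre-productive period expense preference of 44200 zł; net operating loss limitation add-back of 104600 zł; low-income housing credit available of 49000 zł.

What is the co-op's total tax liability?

Parallel minimum levy:
  Adjusted income: 358300 zł + 44200 zł + 104600 zł = 507100 zł
  Less exemption 87000 zł → base 420100 zł
  420100 zł × 16% = 67216 zł

Regular tax:
  89000 zł × 9% = 8010 zł
  13000 zł × 16% = 2080 zł
  191000 zł × 21% = 40110 zł
  65300 zł × 33% = 21549 zł
  → 71749 zł
  Less low-income housing credit 49000 zł → 22749 zł

67216 zł > 22749 zł, so the parallel minimum levy is the binding amount.

67216 zł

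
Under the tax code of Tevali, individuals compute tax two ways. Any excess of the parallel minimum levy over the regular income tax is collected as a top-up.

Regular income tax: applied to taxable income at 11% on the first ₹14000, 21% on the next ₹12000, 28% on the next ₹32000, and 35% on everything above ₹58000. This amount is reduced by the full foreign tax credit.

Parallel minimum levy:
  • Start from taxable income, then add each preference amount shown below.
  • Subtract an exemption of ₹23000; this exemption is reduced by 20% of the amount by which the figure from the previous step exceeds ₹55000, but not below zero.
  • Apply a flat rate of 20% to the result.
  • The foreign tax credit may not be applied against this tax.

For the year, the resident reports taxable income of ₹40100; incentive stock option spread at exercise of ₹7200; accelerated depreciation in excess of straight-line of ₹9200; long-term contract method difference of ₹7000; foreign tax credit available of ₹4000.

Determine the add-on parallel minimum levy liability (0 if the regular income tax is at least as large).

₹4432

Regular income tax:
  ₹14000 × 11% = ₹1540
  ₹12000 × 21% = ₹2520
  ₹14100 × 28% = ₹3948
  → ₹8008
  Less foreign tax credit ₹4000 → ₹4008

Parallel minimum levy:
  Adjusted income: ₹40100 + ₹7200 + ₹9200 + ₹7000 = ₹63500
  Exemption: ₹23000 − 20% × (₹63500 − ₹55000) = ₹23000 − ₹1700 = ₹21300
  Base: ₹63500 − ₹21300 = ₹42200
  ₹42200 × 20% = ₹8440

Excess of parallel minimum levy over regular income tax: ₹8440 − ₹4008 = ₹4432.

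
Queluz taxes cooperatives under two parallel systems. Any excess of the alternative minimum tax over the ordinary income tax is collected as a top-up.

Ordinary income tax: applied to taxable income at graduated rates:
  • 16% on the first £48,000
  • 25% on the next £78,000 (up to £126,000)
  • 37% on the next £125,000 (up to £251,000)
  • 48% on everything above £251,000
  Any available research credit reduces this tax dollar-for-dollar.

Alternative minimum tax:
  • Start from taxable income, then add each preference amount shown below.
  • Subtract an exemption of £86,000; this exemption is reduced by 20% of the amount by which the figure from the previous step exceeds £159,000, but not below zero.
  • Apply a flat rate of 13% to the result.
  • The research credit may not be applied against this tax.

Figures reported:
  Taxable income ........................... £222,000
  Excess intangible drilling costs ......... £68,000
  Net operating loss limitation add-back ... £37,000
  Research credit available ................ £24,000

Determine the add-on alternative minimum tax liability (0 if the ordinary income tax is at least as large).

£0

Ordinary income tax:
  £48,000 × 16% = £7,680
  £78,000 × 25% = £19,500
  £96,000 × 37% = £35,520
  → £62,700
  Less research credit £24,000 → £38,700

Alternative minimum tax:
  Adjusted income: £222,000 + £68,000 + £37,000 = £327,000
  Exemption: £86,000 − 20% × (£327,000 − £159,000) = £86,000 − £33,600 = £52,400
  Base: £327,000 − £52,400 = £274,600
  £274,600 × 13% = £35,698

£35,698 ≤ £38,700, so no add-on is due.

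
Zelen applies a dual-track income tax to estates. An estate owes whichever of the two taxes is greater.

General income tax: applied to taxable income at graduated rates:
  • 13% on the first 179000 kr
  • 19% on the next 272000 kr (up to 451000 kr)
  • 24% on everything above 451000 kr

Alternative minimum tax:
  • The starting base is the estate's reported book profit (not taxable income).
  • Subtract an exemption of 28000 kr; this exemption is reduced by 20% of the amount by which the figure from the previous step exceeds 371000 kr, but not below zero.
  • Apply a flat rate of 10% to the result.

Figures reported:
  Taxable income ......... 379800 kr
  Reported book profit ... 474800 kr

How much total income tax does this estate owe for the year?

General income tax:
  179000 kr × 13% = 23270 kr
  200800 kr × 19% = 38152 kr
  → 61422 kr

Alternative minimum tax:
  Base (reported book profit): 474800 kr
  Exemption: 28000 kr − 20% × (474800 kr − 371000 kr) = 28000 kr − 20760 kr = 7240 kr
  Base: 474800 kr − 7240 kr = 467560 kr
  467560 kr × 10% = 46756 kr

61422 kr > 46756 kr, so the general income tax governs.

61422 kr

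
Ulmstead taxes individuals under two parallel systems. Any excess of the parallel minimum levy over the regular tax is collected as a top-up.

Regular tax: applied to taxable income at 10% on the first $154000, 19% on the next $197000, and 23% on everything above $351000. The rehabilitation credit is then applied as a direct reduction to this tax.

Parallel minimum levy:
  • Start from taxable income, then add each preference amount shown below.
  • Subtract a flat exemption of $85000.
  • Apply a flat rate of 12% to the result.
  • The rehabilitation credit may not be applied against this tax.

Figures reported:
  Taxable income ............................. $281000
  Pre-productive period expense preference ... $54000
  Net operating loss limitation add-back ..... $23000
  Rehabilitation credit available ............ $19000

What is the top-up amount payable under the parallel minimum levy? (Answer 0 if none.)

$12230

Parallel minimum levy:
  Adjusted income: $281000 + $54000 + $23000 = $358000
  Less exemption $85000 → base $273000
  $273000 × 12% = $32760

Regular tax:
  $154000 × 10% = $15400
  $127000 × 19% = $24130
  → $39530
  Less rehabilitation credit $19000 → $20530

Excess of parallel minimum levy over regular tax: $32760 − $20530 = $12230.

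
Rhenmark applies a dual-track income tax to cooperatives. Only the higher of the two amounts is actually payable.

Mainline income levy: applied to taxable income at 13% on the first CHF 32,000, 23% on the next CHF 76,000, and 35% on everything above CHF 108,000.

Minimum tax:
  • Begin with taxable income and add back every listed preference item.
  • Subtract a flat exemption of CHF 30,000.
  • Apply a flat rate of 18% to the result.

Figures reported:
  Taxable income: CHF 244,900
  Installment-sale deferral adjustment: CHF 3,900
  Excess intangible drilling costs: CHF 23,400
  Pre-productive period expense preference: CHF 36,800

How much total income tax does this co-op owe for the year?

Mainline income levy:
  CHF 32,000 × 13% = CHF 4,160
  CHF 76,000 × 23% = CHF 17,480
  CHF 136,900 × 35% = CHF 47,915
  → CHF 69,555

Minimum tax:
  Adjusted income: CHF 244,900 + CHF 3,900 + CHF 23,400 + CHF 36,800 = CHF 309,000
  Less exemption CHF 30,000 → base CHF 279,000
  CHF 279,000 × 18% = CHF 50,220

CHF 69,555 > CHF 50,220, so the mainline income levy governs.

CHF 69,555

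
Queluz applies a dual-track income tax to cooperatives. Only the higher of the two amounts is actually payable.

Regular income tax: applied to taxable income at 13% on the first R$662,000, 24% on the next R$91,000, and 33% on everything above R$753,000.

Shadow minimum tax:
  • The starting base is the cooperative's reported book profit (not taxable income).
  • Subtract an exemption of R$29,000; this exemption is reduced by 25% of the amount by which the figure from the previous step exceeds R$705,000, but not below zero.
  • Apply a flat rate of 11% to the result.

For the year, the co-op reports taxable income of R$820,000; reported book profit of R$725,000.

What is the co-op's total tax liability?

Shadow minimum tax:
  Base (reported book profit): R$725,000
  Exemption: R$29,000 − 25% × (R$725,000 − R$705,000) = R$29,000 − R$5,000 = R$24,000
  Base: R$725,000 − R$24,000 = R$701,000
  R$701,000 × 11% = R$77,110

Regular income tax:
  R$662,000 × 13% = R$86,060
  R$91,000 × 24% = R$21,840
  R$67,000 × 33% = R$22,110
  → R$130,010

R$130,010 > R$77,110, so the regular income tax governs.

R$130,010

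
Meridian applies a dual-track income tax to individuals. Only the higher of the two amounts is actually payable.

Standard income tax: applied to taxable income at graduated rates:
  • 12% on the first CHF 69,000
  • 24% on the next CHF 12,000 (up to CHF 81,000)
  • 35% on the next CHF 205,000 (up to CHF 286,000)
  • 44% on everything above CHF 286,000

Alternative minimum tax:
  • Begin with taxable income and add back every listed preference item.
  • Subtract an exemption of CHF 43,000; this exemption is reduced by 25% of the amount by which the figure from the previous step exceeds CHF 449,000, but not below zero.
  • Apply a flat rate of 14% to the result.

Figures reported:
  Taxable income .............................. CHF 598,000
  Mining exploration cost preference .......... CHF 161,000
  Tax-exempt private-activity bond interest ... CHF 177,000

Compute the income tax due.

CHF 220,190

Alternative minimum tax:
  Adjusted income: CHF 598,000 + CHF 161,000 + CHF 177,000 = CHF 936,000
  Exemption: 25% × (CHF 936,000 − CHF 449,000) = CHF 121,750 ≥ CHF 43,000, so the exemption is fully phased out
  Base: CHF 936,000 − CHF 0 = CHF 936,000
  CHF 936,000 × 14% = CHF 131,040

Standard income tax:
  CHF 69,000 × 12% = CHF 8,280
  CHF 12,000 × 24% = CHF 2,880
  CHF 205,000 × 35% = CHF 71,750
  CHF 312,000 × 44% = CHF 137,280
  → CHF 220,190

CHF 220,190 > CHF 131,040, so the standard income tax governs.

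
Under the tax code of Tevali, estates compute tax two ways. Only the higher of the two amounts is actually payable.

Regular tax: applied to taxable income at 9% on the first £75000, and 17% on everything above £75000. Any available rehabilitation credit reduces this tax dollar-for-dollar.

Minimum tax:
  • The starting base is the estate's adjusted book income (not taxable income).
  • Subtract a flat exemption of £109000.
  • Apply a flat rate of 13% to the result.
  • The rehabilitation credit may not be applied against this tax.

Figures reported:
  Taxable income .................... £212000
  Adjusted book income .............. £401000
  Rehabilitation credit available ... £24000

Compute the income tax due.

£37960

Minimum tax:
  Base (adjusted book income): £401000
  Less exemption £109000 → base £292000
  £292000 × 13% = £37960

Regular tax:
  £75000 × 9% = £6750
  £137000 × 17% = £23290
  → £30040
  Less rehabilitation credit £24000 → £6040

£37960 > £6040, so the minimum tax is the binding amount.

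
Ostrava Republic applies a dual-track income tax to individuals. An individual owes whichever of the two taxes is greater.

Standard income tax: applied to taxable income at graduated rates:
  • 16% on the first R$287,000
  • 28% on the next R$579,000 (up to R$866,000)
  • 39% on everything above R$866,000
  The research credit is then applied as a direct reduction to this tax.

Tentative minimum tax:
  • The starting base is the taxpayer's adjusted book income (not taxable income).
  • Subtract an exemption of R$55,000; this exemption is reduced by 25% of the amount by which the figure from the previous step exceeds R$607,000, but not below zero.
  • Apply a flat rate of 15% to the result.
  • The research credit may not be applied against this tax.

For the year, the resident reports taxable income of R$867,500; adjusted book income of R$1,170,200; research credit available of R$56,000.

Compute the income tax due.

Standard income tax:
  R$287,000 × 16% = R$45,920
  R$579,000 × 28% = R$162,120
  R$1,500 × 39% = R$585
  → R$208,625
  Less research credit R$56,000 → R$152,625

Tentative minimum tax:
  Base (adjusted book income): R$1,170,200
  Exemption: 25% × (R$1,170,200 − R$607,000) = R$140,800 ≥ R$55,000, so the exemption is fully phased out
  Base: R$1,170,200 − R$0 = R$1,170,200
  R$1,170,200 × 15% = R$175,530

R$175,530 > R$152,625, so the tentative minimum tax is the binding amount.

R$175,530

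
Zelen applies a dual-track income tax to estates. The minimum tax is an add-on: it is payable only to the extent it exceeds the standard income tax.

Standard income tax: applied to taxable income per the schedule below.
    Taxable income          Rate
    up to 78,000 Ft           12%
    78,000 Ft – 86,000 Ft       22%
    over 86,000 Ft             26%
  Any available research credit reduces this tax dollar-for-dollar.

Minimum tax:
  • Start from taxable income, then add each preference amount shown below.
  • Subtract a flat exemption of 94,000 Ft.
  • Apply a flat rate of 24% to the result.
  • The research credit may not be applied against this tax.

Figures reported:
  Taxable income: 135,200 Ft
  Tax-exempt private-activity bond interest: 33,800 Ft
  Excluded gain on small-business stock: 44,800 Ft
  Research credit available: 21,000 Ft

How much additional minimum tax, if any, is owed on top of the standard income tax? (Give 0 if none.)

25,840 Ft

Standard income tax:
  78,000 Ft × 12% = 9,360 Ft
  8,000 Ft × 22% = 1,760 Ft
  49,200 Ft × 26% = 12,792 Ft
  → 23,912 Ft
  Less research credit 21,000 Ft → 2,912 Ft

Minimum tax:
  Adjusted income: 135,200 Ft + 33,800 Ft + 44,800 Ft = 213,800 Ft
  Less exemption 94,000 Ft → base 119,800 Ft
  119,800 Ft × 24% = 28,752 Ft

Excess of minimum tax over standard income tax: 28,752 Ft − 2,912 Ft = 25,840 Ft.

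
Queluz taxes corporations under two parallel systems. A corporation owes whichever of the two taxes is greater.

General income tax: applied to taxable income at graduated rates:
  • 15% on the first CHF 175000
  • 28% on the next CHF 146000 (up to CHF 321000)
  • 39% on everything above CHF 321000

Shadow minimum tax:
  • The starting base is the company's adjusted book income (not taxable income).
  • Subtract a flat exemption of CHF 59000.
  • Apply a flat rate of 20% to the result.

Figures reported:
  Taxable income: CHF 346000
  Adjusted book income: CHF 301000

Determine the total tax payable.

General income tax:
  CHF 175000 × 15% = CHF 26250
  CHF 146000 × 28% = CHF 40880
  CHF 25000 × 39% = CHF 9750
  → CHF 76880

Shadow minimum tax:
  Base (adjusted book income): CHF 301000
  Less exemption CHF 59000 → base CHF 242000
  CHF 242000 × 20% = CHF 48400

CHF 76880 > CHF 48400, so the general income tax governs.

CHF 76880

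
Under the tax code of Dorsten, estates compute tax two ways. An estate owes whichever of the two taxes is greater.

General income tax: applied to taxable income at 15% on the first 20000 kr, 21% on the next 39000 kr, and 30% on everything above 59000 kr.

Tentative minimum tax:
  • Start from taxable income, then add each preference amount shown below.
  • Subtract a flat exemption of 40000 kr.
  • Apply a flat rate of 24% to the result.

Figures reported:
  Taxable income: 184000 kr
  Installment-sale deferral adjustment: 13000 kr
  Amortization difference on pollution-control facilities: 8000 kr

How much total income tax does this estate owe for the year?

Tentative minimum tax:
  Adjusted income: 184000 kr + 13000 kr + 8000 kr = 205000 kr
  Less exemption 40000 kr → base 165000 kr
  165000 kr × 24% = 39600 kr

General income tax:
  20000 kr × 15% = 3000 kr
  39000 kr × 21% = 8190 kr
  125000 kr × 30% = 37500 kr
  → 48690 kr

48690 kr > 39600 kr, so the general income tax governs.

48690 kr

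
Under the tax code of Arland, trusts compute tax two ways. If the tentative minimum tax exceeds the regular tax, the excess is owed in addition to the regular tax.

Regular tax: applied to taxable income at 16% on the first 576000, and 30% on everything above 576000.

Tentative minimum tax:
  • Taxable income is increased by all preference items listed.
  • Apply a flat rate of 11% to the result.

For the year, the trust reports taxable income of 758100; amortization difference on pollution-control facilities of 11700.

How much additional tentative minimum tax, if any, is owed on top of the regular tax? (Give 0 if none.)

0

Regular tax:
  576000 × 16% = 92160
  182100 × 30% = 54630
  → 146790

Tentative minimum tax:
  Adjusted income: 758100 + 11700 = 769800
  769800 × 11% = 84678

84678 ≤ 146790, so no add-on is due.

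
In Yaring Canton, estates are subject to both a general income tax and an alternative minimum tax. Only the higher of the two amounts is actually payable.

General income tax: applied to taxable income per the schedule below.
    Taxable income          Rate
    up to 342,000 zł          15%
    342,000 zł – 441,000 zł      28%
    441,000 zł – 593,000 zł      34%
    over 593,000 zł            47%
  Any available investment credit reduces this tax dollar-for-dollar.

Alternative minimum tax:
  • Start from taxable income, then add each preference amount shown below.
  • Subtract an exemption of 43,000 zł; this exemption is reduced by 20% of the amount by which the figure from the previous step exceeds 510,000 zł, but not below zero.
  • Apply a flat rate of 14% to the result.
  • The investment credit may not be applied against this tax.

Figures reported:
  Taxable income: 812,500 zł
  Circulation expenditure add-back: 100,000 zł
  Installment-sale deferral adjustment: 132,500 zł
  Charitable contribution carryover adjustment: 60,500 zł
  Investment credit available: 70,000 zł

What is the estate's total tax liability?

163,865 zł

Alternative minimum tax:
  Adjusted income: 812,500 zł + 100,000 zł + 132,500 zł + 60,500 zł = 1,105,500 zł
  Exemption: 20% × (1,105,500 zł − 510,000 zł) = 119,100 zł ≥ 43,000 zł, so the exemption is fully phased out
  Base: 1,105,500 zł − 0 zł = 1,105,500 zł
  1,105,500 zł × 14% = 154,770 zł

General income tax:
  342,000 zł × 15% = 51,300 zł
  99,000 zł × 28% = 27,720 zł
  152,000 zł × 34% = 51,680 zł
  219,500 zł × 47% = 103,165 zł
  → 233,865 zł
  Less investment credit 70,000 zł → 163,865 zł

163,865 zł > 154,770 zł, so the general income tax governs.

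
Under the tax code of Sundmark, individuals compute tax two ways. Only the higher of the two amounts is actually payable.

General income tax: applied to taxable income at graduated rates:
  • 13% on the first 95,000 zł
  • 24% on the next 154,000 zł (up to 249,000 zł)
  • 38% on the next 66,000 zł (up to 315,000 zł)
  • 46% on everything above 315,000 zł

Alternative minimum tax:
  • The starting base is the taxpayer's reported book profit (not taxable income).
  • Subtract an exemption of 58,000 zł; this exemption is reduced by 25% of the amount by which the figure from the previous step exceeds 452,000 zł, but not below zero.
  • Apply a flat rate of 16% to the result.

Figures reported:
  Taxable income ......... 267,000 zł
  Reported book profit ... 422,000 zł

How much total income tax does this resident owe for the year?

General income tax:
  95,000 zł × 13% = 12,350 zł
  154,000 zł × 24% = 36,960 zł
  18,000 zł × 38% = 6,840 zł
  → 56,150 zł

Alternative minimum tax:
  Base (reported book profit): 422,000 zł
  Exemption: 422,000 zł ≤ 452,000 zł, so full 58,000 zł applies
  Base: 422,000 zł − 58,000 zł = 364,000 zł
  364,000 zł × 16% = 58,240 zł

58,240 zł > 56,150 zł, so the alternative minimum tax is the binding amount.

58,240 zł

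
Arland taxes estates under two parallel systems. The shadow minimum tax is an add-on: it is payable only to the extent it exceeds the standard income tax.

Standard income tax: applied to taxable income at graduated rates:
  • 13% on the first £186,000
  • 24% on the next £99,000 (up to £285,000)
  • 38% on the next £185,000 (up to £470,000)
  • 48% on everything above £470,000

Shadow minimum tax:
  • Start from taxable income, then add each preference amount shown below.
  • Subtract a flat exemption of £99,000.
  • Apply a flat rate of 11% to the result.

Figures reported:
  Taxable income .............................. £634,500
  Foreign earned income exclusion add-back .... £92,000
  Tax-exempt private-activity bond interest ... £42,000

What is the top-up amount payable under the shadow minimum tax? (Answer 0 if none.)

Standard income tax:
  £186,000 × 13% = £24,180
  £99,000 × 24% = £23,760
  £185,000 × 38% = £70,300
  £164,500 × 48% = £78,960
  → £197,200

Shadow minimum tax:
  Adjusted income: £634,500 + £92,000 + £42,000 = £768,500
  Less exemption £99,000 → base £669,500
  £669,500 × 11% = £73,645

£73,645 ≤ £197,200, so no add-on is due.

£0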